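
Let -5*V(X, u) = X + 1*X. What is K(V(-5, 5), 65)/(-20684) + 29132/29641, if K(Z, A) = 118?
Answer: 299534325/306547222 ≈ 0.97712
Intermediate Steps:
V(X, u) = -2*X/5 (V(X, u) = -(X + 1*X)/5 = -(X + X)/5 = -2*X/5)
K(V(-5, 5), 65)/(-20684) + 29132/29641 = 118/(-20684) + 29132/29641 = 118*(-1/20684) + 29132*(1/29641) = -59/10342 + 29132/29641 = 299534325/306547222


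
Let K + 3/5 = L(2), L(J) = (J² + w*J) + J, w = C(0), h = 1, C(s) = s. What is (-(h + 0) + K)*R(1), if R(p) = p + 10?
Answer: 242/5 ≈ 48.400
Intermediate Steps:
R(p) = 10 + p
w = 0
L(J) = J + J² (L(J) = (J² + 0*J) + J = (J² + 0) + J = J² + J = J + J²)
K = 27/5 (K = -⅗ + 2*(1 + 2) = -⅗ + 2*3 = -⅗ + 6 = 27/5 ≈ 5.4000)
(-(h + 0) + K)*R(1) = (-(1 + 0) + 27/5)*(10 + 1) = (-1*1 + 27/5)*11 = (-1 + 27/5)*11 = (22/5)*11 = 242/5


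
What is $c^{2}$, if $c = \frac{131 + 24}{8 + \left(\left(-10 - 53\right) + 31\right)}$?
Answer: $\frac{24025}{576} \approx 41.71$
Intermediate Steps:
$c = - \frac{155}{24}$ ($c = \frac{155}{8 + \left(-63 + 31\right)} = \frac{155}{8 - 32} = \frac{155}{-24} = 155 \left(- \frac{1}{24}\right) = - \frac{155}{24} \approx -6.4583$)
$c^{2} = \left(- \frac{155}{24}\right)^{2} = \frac{24025}{576}$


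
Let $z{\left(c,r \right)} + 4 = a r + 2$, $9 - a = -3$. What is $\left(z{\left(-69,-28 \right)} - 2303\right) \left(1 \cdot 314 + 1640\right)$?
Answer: $-5160514$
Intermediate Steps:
$a = 12$ ($a = 9 - -3 = 9 + 3 = 12$)
$z{\left(c,r \right)} = -2 + 12 r$ ($z{\left(c,r \right)} = -4 + \left(12 r + 2\right) = -4 + \left(2 + 12 r\right) = -2 + 12 r$)
$\left(z{\left(-69,-28 \right)} - 2303\right) \left(1 \cdot 314 + 1640\right) = \left(\left(-2 + 12 \left(-28\right)\right) - 2303\right) \left(1 \cdot 314 + 1640\right) = \left(\left(-2 - 336\right) - 2303\right) \left(314 + 1640\right) = \left(-338 - 2303\right) 1954 = \left(-2641\right) 1954 = -5160514$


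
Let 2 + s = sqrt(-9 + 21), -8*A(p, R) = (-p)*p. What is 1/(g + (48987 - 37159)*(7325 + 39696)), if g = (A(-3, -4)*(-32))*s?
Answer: 139041115/77329726641769012 + 9*sqrt(3)/38664863320884506 ≈ 1.7980e-9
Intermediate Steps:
A(p, R) = p**2/8 (A(p, R) = -(-p)*p/8 = -(-1)*p**2/8 = p**2/8)
s = -2 + 2*sqrt(3) (s = -2 + sqrt(-9 + 21) = -2 + sqrt(12) = -2 + 2*sqrt(3) ≈ 1.4641)
g = 72 - 72*sqrt(3) (g = (((1/8)*(-3)**2)*(-32))*(-2 + 2*sqrt(3)) = (((1/8)*9)*(-32))*(-2 + 2*sqrt(3)) = ((9/8)*(-32))*(-2 + 2*sqrt(3)) = -36*(-2 + 2*sqrt(3)) = 72 - 72*sqrt(3) ≈ -52.708)
1/(g + (48987 - 37159)*(7325 + 39696)) = 1/((72 - 72*sqrt(3)) + (48987 - 37159)*(7325 + 39696)) = 1/((72 - 72*sqrt(3)) + 11828*47021) = 1/((72 - 72*sqrt(3)) + 556164388) = 1/(556164460 - 72*sqrt(3))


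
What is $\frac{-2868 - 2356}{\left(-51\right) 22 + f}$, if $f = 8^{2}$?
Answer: $\frac{2612}{529} \approx 4.9376$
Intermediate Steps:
$f = 64$
$\frac{-2868 - 2356}{\left(-51\right) 22 + f} = \frac{-2868 - 2356}{\left(-51\right) 22 + 64} = - \frac{5224}{-1122 + 64} = - \frac{5224}{-1058} = \left(-5224\right) \left(- \frac{1}{1058}\right) = \frac{2612}{529}$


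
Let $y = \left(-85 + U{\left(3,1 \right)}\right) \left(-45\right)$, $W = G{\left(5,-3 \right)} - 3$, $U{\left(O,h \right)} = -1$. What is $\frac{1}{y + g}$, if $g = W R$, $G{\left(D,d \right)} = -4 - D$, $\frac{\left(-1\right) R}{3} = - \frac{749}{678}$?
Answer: $\frac{113}{432816} \approx 0.00026108$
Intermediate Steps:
$R = \frac{749}{226}$ ($R = - 3 \left(- \frac{749}{678}\right) = - 3 \left(\left(-749\right) \frac{1}{678}\right) = \left(-3\right) \left(- \frac{749}{678}\right) = \frac{749}{226} \approx 3.3142$)
$W = -12$ ($W = \left(-4 - 5\right) - 3 = -9 - 3 = -12$)
$g = - \frac{4494}{113}$ ($g = \left(-12\right) \frac{749}{226} = - \frac{4494}{113} \approx -39.77$)
$y = 3870$ ($y = \left(-85 - 1\right) \left(-45\right) = \left(-86\right) \left(-45\right) = 3870$)
$\frac{1}{y + g} = \frac{1}{3870 - \frac{4494}{113}} = \frac{1}{\frac{432816}{113}} = \frac{113}{432816}$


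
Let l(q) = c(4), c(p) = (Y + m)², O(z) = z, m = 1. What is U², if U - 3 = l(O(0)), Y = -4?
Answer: 144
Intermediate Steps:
c(p) = 9 (c(p) = (-4 + 1)² = (-3)² = 9)
l(q) = 9
U = 12 (U = 3 + 9 = 12)
U² = 12² = 144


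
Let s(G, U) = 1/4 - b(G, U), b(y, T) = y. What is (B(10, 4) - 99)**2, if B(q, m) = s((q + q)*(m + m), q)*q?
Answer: 11512449/4 ≈ 2.8781e+6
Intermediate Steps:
s(G, U) = 1/4 - G
B(q, m) = q*(1/4 - 4*m*q) (B(q, m) = (1/4 - (q + q)*(m + m))*q = (1/4 - 2*q*2*m)*q = (1/4 - 4*m*q)*q = q*(1/4 - 4*m*q))
(B(10, 4) - 99)**2 = ((1/4)*10*(1 - 16*4*10) - 99)**2 = ((1/4)*10*(1 - 640) - 99)**2 = ((1/4)*10*(-639) - 99)**2 = (-3195/2 - 99)**2 = (-3393/2)**2 = 11512449/4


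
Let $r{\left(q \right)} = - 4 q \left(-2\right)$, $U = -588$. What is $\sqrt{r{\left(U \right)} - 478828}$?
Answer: $14 i \sqrt{2467} \approx 695.36 i$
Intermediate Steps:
$r{\left(q \right)} = 8 q$
$\sqrt{r{\left(U \right)} - 478828} = \sqrt{8 \left(-588\right) - 478828} = \sqrt{-4704 - 478828} = \sqrt{-483532} = 14 i \sqrt{2467}$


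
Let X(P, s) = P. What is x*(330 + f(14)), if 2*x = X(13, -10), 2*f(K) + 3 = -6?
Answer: 8463/4 ≈ 2115.8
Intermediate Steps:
f(K) = -9/2 (f(K) = -3/2 + (½)*(-6) = -3/2 - 3 = -9/2)
x = 13/2 (x = (½)*13 = 13/2 ≈ 6.5000)
x*(330 + f(14)) = 13*(330 - 9/2)/2 = (13/2)*(651/2) = 8463/4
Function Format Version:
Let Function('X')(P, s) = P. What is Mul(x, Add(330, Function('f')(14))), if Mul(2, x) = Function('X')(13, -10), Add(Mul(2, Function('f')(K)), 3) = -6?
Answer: Rational(8463, 4) ≈ 2115.8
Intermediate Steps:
Function('f')(K) = Rational(-9, 2) (Function('f')(K) = Add(Rational(-3, 2), Mul(Rational(1, 2), -6)) = Add(Rational(-3, 2), -3) = Rational(-9, 2))
x = Rational(13, 2) (x = Mul(Rational(1, 2), 13) = Rational(13, 2) ≈ 6.5000)
Mul(x, Add(330, Function('f')(14))) = Mul(Rational(13, 2), Add(330, Rational(-9, 2))) = Mul(Rational(13, 2), Rational(651, 2)) = Rational(8463, 4)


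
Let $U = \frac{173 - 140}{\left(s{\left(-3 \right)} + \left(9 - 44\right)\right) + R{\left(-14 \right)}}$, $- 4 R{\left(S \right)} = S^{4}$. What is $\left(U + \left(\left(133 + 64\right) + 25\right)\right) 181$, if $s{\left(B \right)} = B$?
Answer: $\frac{129142957}{3214} \approx 40181.0$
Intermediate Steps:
$R{\left(S \right)} = - \frac{S^{4}}{4}$
$U = - \frac{11}{3214}$ ($U = \frac{173 - 140}{\left(-3 + \left(9 - 44\right)\right) - \frac{\left(-14\right)^{4}}{4}} = \frac{33}{\left(-3 + \left(9 - 44\right)\right) - 9604} = \frac{33}{\left(-3 - 35\right) - 9604} = \frac{33}{-38 - 9604} = \frac{33}{-9642} = 33 \left(- \frac{1}{9642}\right) = - \frac{11}{3214} \approx -0.0034225$)
$\left(U + \left(\left(133 + 64\right) + 25\right)\right) 181 = \left(- \frac{11}{3214} + \left(\left(133 + 64\right) + 25\right)\right) 181 = \left(- \frac{11}{3214} + \left(197 + 25\right)\right) 181 = \left(- \frac{11}{3214} + 222\right) 181 = \frac{713497}{3214} \cdot 181 = \frac{129142957}{3214}$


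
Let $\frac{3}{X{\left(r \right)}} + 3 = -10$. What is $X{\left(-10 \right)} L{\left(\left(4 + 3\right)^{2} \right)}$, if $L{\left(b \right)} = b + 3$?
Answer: $-12$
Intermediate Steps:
$X{\left(r \right)} = - \frac{3}{13}$ ($X{\left(r \right)} = \frac{3}{-3 - 10} = \frac{3}{-13} = 3 \left(- \frac{1}{13}\right) = - \frac{3}{13}$)
$L{\left(b \right)} = 3 + b$
$X{\left(-10 \right)} L{\left(\left(4 + 3\right)^{2} \right)} = - \frac{3 \left(3 + \left(4 + 3\right)^{2}\right)}{13} = - \frac{3 \left(3 + 7^{2}\right)}{13} = - \frac{3 \left(3 + 49\right)}{13} = \left(- \frac{3}{13}\right) 52 = -12$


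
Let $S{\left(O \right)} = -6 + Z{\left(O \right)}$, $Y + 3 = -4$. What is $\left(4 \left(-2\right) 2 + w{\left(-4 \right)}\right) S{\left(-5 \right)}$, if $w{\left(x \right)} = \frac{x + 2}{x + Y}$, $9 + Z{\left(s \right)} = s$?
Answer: $\frac{3480}{11} \approx 316.36$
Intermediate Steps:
$Y = -7$ ($Y = -3 - 4 = -7$)
$Z{\left(s \right)} = -9 + s$
$w{\left(x \right)} = \frac{2 + x}{-7 + x}$ ($w{\left(x \right)} = \frac{x + 2}{x - 7} = \frac{2 + x}{-7 + x}$)
$S{\left(O \right)} = -15 + O$ ($S{\left(O \right)} = -6 + \left(-9 + O\right) = -15 + O$)
$\left(4 \left(-2\right) 2 + w{\left(-4 \right)}\right) S{\left(-5 \right)} = \left(4 \left(-2\right) 2 + \frac{2 - 4}{-7 - 4}\right) \left(-15 - 5\right) = \left(\left(-8\right) 2 + \frac{1}{-11} \left(-2\right)\right) \left(-20\right) = \left(-16 - - \frac{2}{11}\right) \left(-20\right) = \left(-16 + \frac{2}{11}\right) \left(-20\right) = \left(- \frac{174}{11}\right) \left(-20\right) = \frac{3480}{11}$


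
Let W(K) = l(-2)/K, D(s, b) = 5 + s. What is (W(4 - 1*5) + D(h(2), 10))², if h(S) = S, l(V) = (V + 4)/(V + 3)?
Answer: 25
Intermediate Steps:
l(V) = (4 + V)/(3 + V)
W(K) = 2/K (W(K) = ((4 - 2)/(3 - 2))/K = (2/1)/K = (1*2)/K = 2/K)
(W(4 - 1*5) + D(h(2), 10))² = (2/(4 - 1*5) + (5 + 2))² = (2/(4 - 5) + 7)² = (2/(-1) + 7)² = (2*(-1) + 7)² = (-2 + 7)² = 5² = 25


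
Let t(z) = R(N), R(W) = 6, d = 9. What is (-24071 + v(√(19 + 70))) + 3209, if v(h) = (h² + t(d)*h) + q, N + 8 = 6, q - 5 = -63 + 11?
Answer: -20820 + 6*√89 ≈ -20763.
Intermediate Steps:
q = -47 (q = 5 + (-63 + 11) = 5 - 52 = -47)
N = -2 (N = -8 + 6 = -2)
t(z) = 6
v(h) = -47 + h² + 6*h (v(h) = (h² + 6*h) - 47 = -47 + h² + 6*h)
(-24071 + v(√(19 + 70))) + 3209 = (-24071 + (-47 + (√(19 + 70))² + 6*√(19 + 70))) + 3209 = (-24071 + (-47 + (√89)² + 6*√89)) + 3209 = (-24071 + (-47 + 89 + 6*√89)) + 3209 = (-24071 + (42 + 6*√89)) + 3209 = (-24029 + 6*√89) + 3209 = -20820 + 6*√89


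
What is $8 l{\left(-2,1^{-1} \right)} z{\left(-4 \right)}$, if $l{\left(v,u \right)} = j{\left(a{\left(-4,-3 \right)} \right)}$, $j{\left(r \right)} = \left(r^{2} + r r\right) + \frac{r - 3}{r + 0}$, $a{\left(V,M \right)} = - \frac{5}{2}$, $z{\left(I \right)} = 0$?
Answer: $0$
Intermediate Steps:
$a{\left(V,M \right)} = - \frac{5}{2}$ ($a{\left(V,M \right)} = \left(-5\right) \frac{1}{2} = - \frac{5}{2}$)
$j{\left(r \right)} = 2 r^{2} + \frac{-3 + r}{r}$ ($j{\left(r \right)} = \left(r^{2} + r^{2}\right) + \frac{-3 + r}{r} = 2 r^{2} + \frac{-3 + r}{r}$)
$l{\left(v,u \right)} = \frac{147}{10}$ ($l{\left(v,u \right)} = \frac{-3 - \frac{5}{2} + 2 \left(- \frac{5}{2}\right)^{3}}{- \frac{5}{2}} = - \frac{2 \left(-3 - \frac{5}{2} + 2 \left(- \frac{125}{8}\right)\right)}{5} = - \frac{2 \left(-3 - \frac{5}{2} - \frac{125}{4}\right)}{5} = \left(- \frac{2}{5}\right) \left(- \frac{147}{4}\right) = \frac{147}{10}$)
$8 l{\left(-2,1^{-1} \right)} z{\left(-4 \right)} = 8 \cdot \frac{147}{10} \cdot 0 = \frac{588}{5} \cdot 0 = 0$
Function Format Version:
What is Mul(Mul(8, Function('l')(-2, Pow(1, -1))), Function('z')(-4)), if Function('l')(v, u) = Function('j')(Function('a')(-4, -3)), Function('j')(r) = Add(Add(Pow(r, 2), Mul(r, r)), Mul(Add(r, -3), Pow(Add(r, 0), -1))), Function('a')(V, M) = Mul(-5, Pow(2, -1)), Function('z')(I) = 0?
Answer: 0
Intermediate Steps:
Function('a')(V, M) = Rational(-5, 2) (Function('a')(V, M) = Mul(-5, Rational(1, 2)) = Rational(-5, 2))
Function('j')(r) = Add(Mul(2, Pow(r, 2)), Mul(Pow(r, -1), Add(-3, r))) (Function('j')(r) = Add(Add(Pow(r, 2), Pow(r, 2)), Mul(Add(-3, r), Pow(r, -1))) = Add(Mul(2, Pow(r, 2)), Mul(Pow(r, -1), Add(-3, r))))
Function('l')(v, u) = Rational(147, 10) (Function('l')(v, u) = Mul(Pow(Rational(-5, 2), -1), Add(-3, Rational(-5, 2), Mul(2, Pow(Rational(-5, 2), 3)))) = Mul(Rational(-2, 5), Add(-3, Rational(-5, 2), Mul(2, Rational(-125, 8)))) = Mul(Rational(-2, 5), Add(-3, Rational(-5, 2), Rational(-125, 4))) = Mul(Rational(-2, 5), Rational(-147, 4)) = Rational(147, 10))
Mul(Mul(8, Function('l')(-2, Pow(1, -1))), Function('z')(-4)) = Mul(Mul(8, Rational(147, 10)), 0) = Mul(Rational(588, 5), 0) = 0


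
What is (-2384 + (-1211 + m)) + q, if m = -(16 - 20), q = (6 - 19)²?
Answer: -3422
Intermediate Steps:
q = 169 (q = (-13)² = 169)
m = 4 (m = -1*(-4) = 4)
(-2384 + (-1211 + m)) + q = (-2384 + (-1211 + 4)) + 169 = (-2384 - 1207) + 169 = -3591 + 169 = -3422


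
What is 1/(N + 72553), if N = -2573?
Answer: 1/69980 ≈ 1.4290e-5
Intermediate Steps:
1/(N + 72553) = 1/(-2573 + 72553) = 1/69980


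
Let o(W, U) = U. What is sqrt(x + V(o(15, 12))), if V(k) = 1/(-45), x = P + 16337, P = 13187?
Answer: sqrt(6642895)/15 ≈ 171.83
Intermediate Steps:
x = 29524 (x = 13187 + 16337 = 29524)
V(k) = -1/45
sqrt(x + V(o(15, 12))) = sqrt(29524 - 1/45) = sqrt(1328579/45) = sqrt(6642895)/15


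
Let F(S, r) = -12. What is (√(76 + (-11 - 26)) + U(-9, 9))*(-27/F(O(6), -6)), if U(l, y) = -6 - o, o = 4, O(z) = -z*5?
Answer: -45/2 + 9*√39/4 ≈ -8.4488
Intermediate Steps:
O(z) = -5*z
U(l, y) = -10 (U(l, y) = -6 - 1*4 = -6 - 4 = -10)
(√(76 + (-11 - 26)) + U(-9, 9))*(-27/F(O(6), -6)) = (√(76 + (-11 - 26)) - 10)*(-27/(-12)) = (√(76 - 37) - 10)*(-27*(-1/12)) = (√39 - 10)*(9/4) = (-10 + √39)*(9/4) = -45/2 + 9*√39/4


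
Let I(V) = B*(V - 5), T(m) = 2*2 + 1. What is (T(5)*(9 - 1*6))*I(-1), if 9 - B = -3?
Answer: -1080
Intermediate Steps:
B = 12 (B = 9 - 1*(-3) = 9 + 3 = 12)
T(m) = 5 (T(m) = 4 + 1 = 5)
I(V) = -60 + 12*V (I(V) = 12*(V - 5) = 12*(-5 + V) = -60 + 12*V)
(T(5)*(9 - 1*6))*I(-1) = (5*(9 - 1*6))*(-60 + 12*(-1)) = (5*(9 - 6))*(-60 - 12) = (5*3)*(-72) = 15*(-72) = -1080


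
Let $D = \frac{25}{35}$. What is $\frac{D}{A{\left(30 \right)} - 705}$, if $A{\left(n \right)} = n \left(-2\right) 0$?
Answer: $- \frac{1}{987} \approx -0.0010132$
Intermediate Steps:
$A{\left(n \right)} = 0$ ($A{\left(n \right)} = - 2 n 0 = 0$)
$D = \frac{5}{7}$ ($D = 25 \cdot \frac{1}{35} = \frac{5}{7} \approx 0.71429$)
$\frac{D}{A{\left(30 \right)} - 705} = \frac{5}{7 \left(0 - 705\right)} = \frac{5}{7 \left(-705\right)} = \frac{5}{7} \left(- \frac{1}{705}\right) = - \frac{1}{987}$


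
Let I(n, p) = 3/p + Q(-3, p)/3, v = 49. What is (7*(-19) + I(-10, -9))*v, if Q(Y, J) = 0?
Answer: -19600/3 ≈ -6533.3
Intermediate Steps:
I(n, p) = 3/p (I(n, p) = 3/p + 0/3 = 3/p + 0*(⅓) = 3/p + 0 = 3/p)
(7*(-19) + I(-10, -9))*v = (7*(-19) + 3/(-9))*49 = (-133 + 3*(-⅑))*49 = (-133 - ⅓)*49 = -400/3*49 = -19600/3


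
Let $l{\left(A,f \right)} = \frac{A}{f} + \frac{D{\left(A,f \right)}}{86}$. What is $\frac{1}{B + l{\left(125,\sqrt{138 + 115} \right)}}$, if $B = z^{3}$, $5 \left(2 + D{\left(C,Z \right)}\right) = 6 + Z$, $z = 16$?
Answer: $\frac{63869738680}{261608883388173} - \frac{7740430 \sqrt{253}}{261608883388173} \approx 0.00024367$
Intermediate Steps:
$D{\left(C,Z \right)} = - \frac{4}{5} + \frac{Z}{5}$ ($D{\left(C,Z \right)} = -2 + \frac{6 + Z}{5} = -2 + \left(\frac{6}{5} + \frac{Z}{5}\right) = - \frac{4}{5} + \frac{Z}{5}$)
$l{\left(A,f \right)} = - \frac{2}{215} + \frac{f}{430} + \frac{A}{f}$ ($l{\left(A,f \right)} = \frac{A}{f} + \frac{- \frac{4}{5} + \frac{f}{5}}{86} = \frac{A}{f} + \left(- \frac{4}{5} + \frac{f}{5}\right) \frac{1}{86} = \frac{A}{f} + \left(- \frac{2}{215} + \frac{f}{430}\right) = - \frac{2}{215} + \frac{f}{430} + \frac{A}{f}$)
$B = 4096$ ($B = 16^{3} = 4096$)
$\frac{1}{B + l{\left(125,\sqrt{138 + 115} \right)}} = \frac{1}{4096 + \frac{125 + \frac{\sqrt{138 + 115} \left(-4 + \sqrt{138 + 115}\right)}{430}}{\sqrt{138 + 115}}} = \frac{1}{4096 + \frac{125 + \frac{\sqrt{253} \left(-4 + \sqrt{253}\right)}{430}}{\sqrt{253}}} = \frac{1}{4096 + \frac{\sqrt{253}}{253} \left(125 + \frac{\sqrt{253} \left(-4 + \sqrt{253}\right)}{430}\right)} = \frac{1}{4096 + \frac{\sqrt{253} \left(125 + \frac{\sqrt{253} \left(-4 + \sqrt{253}\right)}{430}\right)}{253}}$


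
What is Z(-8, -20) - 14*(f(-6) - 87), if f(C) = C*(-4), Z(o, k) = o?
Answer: 874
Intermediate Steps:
f(C) = -4*C
Z(-8, -20) - 14*(f(-6) - 87) = -8 - 14*(-4*(-6) - 87) = -8 - 14*(24 - 87) = -8 - 14*(-63) = -8 + 882 = 874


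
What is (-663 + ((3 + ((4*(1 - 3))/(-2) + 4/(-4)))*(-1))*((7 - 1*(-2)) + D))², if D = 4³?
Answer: 1212201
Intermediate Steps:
D = 64
(-663 + ((3 + ((4*(1 - 3))/(-2) + 4/(-4)))*(-1))*((7 - 1*(-2)) + D))² = (-663 + ((3 + ((4*(1 - 3))/(-2) + 4/(-4)))*(-1))*((7 - 1*(-2)) + 64))² = (-663 + ((3 + ((4*(-2))*(-½) + 4*(-¼)))*(-1))*((7 + 2) + 64))² = (-663 + ((3 + (-8*(-½) - 1))*(-1))*(9 + 64))² = (-663 + ((3 + (4 - 1))*(-1))*73)² = (-663 + ((3 + 3)*(-1))*73)² = (-663 + (6*(-1))*73)² = (-663 - 6*73)² = (-663 - 438)² = (-1101)² = 1212201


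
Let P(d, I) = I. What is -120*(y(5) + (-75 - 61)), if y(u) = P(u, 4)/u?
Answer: 16224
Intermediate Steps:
y(u) = 4/u
-120*(y(5) + (-75 - 61)) = -120*(4/5 + (-75 - 61)) = -120*(4*(1/5) - 136) = -120*(4/5 - 136) = -120*(-676/5) = 16224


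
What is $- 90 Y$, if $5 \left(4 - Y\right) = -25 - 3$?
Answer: $-864$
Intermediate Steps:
$Y = \frac{48}{5}$ ($Y = 4 - \frac{-25 - 3}{5} = 4 - - \frac{28}{5} = 4 + \frac{28}{5} = \frac{48}{5} \approx 9.6$)
$- 90 Y = \left(-90\right) \frac{48}{5} = -864$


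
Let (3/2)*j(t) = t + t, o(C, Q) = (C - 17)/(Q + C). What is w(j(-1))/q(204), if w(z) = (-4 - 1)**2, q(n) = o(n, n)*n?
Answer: 50/187 ≈ 0.26738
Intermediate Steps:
o(C, Q) = (-17 + C)/(C + Q)
j(t) = 4*t/3 (j(t) = 2*(t + t)/3 = 2*(2*t)/3 = 4*t/3)
q(n) = -17/2 + n/2 (q(n) = ((-17 + n)/(n + n))*n = ((-17 + n)/((2*n)))*n = ((1/(2*n))*(-17 + n))*n = ((-17 + n)/(2*n))*n = -17/2 + n/2)
w(z) = 25 (w(z) = (-5)**2 = 25)
w(j(-1))/q(204) = 25/(-17/2 + (1/2)*204) = 25/(-17/2 + 102) = 25/(187/2) = 25*(2/187) = 50/187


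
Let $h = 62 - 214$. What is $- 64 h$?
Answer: $9728$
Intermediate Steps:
$h = -152$
$- 64 h = \left(-64\right) \left(-152\right) = 9728$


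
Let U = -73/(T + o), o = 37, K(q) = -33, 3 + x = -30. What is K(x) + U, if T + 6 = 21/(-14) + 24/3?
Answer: -2621/75 ≈ -34.947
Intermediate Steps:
x = -33 (x = -3 - 30 = -33)
T = ½ (T = -6 + (21/(-14) + 24/3) = -6 + (21*(-1/14) + 24*(⅓)) = -6 + (-3/2 + 8) = -6 + 13/2 = ½ ≈ 0.50000)
U = -146/75 (U = -73/(½ + 37) = -73/(75/2) = (2/75)*(-73) = -146/75 ≈ -1.9467)
K(x) + U = -33 - 146/75 = -2621/75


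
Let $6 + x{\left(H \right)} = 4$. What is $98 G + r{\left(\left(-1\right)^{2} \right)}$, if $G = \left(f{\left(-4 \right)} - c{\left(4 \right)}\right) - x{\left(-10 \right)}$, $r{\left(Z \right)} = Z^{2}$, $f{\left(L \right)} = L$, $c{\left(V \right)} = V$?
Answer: $-587$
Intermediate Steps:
$x{\left(H \right)} = -2$ ($x{\left(H \right)} = -6 + 4 = -2$)
$G = -6$ ($G = \left(-4 - 4\right) - -2 = \left(-4 - 4\right) + 2 = -8 + 2 = -6$)
$98 G + r{\left(\left(-1\right)^{2} \right)} = 98 \left(-6\right) + \left(\left(-1\right)^{2}\right)^{2} = -588 + 1^{2} = -588 + 1 = -587$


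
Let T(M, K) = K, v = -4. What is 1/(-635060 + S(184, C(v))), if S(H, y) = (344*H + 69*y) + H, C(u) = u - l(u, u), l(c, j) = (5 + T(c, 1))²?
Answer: -1/574340 ≈ -1.7411e-6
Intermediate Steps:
l(c, j) = 36 (l(c, j) = (5 + 1)² = 6² = 36)
C(u) = -36 + u (C(u) = u - 1*36 = u - 36 = -36 + u)
S(H, y) = 69*y + 345*H (S(H, y) = (69*y + 344*H) + H = 69*y + 345*H)
1/(-635060 + S(184, C(v))) = 1/(-635060 + (69*(-36 - 4) + 345*184)) = 1/(-635060 + (69*(-40) + 63480)) = 1/(-635060 + (-2760 + 63480)) = 1/(-635060 + 60720) = 1/(-574340) = -1/574340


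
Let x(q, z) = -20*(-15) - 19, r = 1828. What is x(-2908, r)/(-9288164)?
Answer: -281/9288164 ≈ -3.0254e-5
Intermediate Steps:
x(q, z) = 281 (x(q, z) = 300 - 19 = 281)
x(-2908, r)/(-9288164) = 281/(-9288164) = 281*(-1/9288164) = -281/9288164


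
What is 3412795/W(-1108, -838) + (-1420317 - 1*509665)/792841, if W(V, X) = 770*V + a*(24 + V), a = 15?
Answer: -876753750207/137862364444 ≈ -6.3596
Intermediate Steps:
W(V, X) = 360 + 785*V (W(V, X) = 770*V + 15*(24 + V) = 770*V + (360 + 15*V) = 360 + 785*V)
3412795/W(-1108, -838) + (-1420317 - 1*509665)/792841 = 3412795/(360 + 785*(-1108)) + (-1420317 - 1*509665)/792841 = 3412795/(360 - 869780) + (-1420317 - 509665)*(1/792841) = 3412795/(-869420) - 1929982*1/792841 = 3412795*(-1/869420) - 1929982/792841 = -682559/173884 - 1929982/792841 = -876753750207/137862364444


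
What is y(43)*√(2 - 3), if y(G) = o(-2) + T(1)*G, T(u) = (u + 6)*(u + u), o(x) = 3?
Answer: 605*I ≈ 605.0*I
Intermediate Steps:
T(u) = 2*u*(6 + u) (T(u) = (6 + u)*(2*u) = 2*u*(6 + u))
y(G) = 3 + 14*G (y(G) = 3 + (2*1*(6 + 1))*G = 3 + (2*1*7)*G = 3 + 14*G)
y(43)*√(2 - 3) = (3 + 14*43)*√(2 - 3) = (3 + 602)*√(-1) = 605*I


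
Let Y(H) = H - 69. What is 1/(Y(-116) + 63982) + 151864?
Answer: 9688467609/63797 ≈ 1.5186e+5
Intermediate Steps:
Y(H) = -69 + H
1/(Y(-116) + 63982) + 151864 = 1/((-69 - 116) + 63982) + 151864 = 1/(-185 + 63982) + 151864 = 1/63797 + 151864 = 9688467609/63797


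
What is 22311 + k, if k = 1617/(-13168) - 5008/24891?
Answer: 7312651759877/327764688 ≈ 22311.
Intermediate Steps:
k = -106194091/327764688 (k = 1617*(-1/13168) - 5008*1/24891 = -1617/13168 - 5008/24891 = -106194091/327764688 ≈ -0.32400)
22311 + k = 22311 - 106194091/327764688 = 7312651759877/327764688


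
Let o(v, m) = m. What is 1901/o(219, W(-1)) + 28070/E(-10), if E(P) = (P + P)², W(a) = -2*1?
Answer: -35213/40 ≈ -880.33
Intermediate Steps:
W(a) = -2
E(P) = 4*P² (E(P) = (2*P)² = 4*P²)
1901/o(219, W(-1)) + 28070/E(-10) = 1901/(-2) + 28070/((4*(-10)²)) = 1901*(-½) + 28070/((4*100)) = -1901/2 + 28070/400 = -1901/2 + 28070*(1/400) = -1901/2 + 2807/40 = -35213/40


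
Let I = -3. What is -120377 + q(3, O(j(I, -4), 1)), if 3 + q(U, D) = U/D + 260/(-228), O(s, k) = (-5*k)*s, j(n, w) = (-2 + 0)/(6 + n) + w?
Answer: -480320237/3990 ≈ -1.2038e+5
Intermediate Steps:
j(n, w) = w - 2/(6 + n) (j(n, w) = -2/(6 + n) + w = w - 2/(6 + n))
O(s, k) = -5*k*s
q(U, D) = -236/57 + U/D (q(U, D) = -3 + (U/D + 260/(-228)) = -3 + (U/D + 260*(-1/228)) = -3 + (U/D - 65/57) = -3 + (-65/57 + U/D) = -236/57 + U/D)
-120377 + q(3, O(j(I, -4), 1)) = -120377 + (-236/57 + 3/((-5*1*(-2 + 6*(-4) - 3*(-4))/(6 - 3)))) = -120377 + (-236/57 + 3/((-5*1*(-2 - 24 + 12)/3))) = -120377 + (-236/57 + 3/((-5*1*(⅓)*(-14)))) = -120377 + (-236/57 + 3/((-5*1*(-14/3)))) = -120377 + (-236/57 + 3/(70/3)) = -120377 + (-236/57 + 3*(3/70)) = -120377 + (-236/57 + 9/70) = -120377 - 16007/3990 = -480320237/3990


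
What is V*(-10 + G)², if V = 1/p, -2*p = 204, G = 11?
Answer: -1/102 ≈ -0.0098039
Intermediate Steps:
p = -102 (p = -½*204 = -102)
V = -1/102 (V = 1/(-102) = -1/102 ≈ -0.0098039)
V*(-10 + G)² = -(-10 + 11)²/102 = -1/102*1² = -1/102*1 = -1/102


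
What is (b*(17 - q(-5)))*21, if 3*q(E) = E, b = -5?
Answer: -1960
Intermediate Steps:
q(E) = E/3
(b*(17 - q(-5)))*21 = -5*(17 - (-5)/3)*21 = -5*(17 - 1*(-5/3))*21 = -5*(17 + 5/3)*21 = -5*56/3*21 = -280/3*21 = -1960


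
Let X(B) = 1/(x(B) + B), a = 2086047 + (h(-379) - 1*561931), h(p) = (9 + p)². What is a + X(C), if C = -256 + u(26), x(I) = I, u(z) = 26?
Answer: 764067359/460 ≈ 1.6610e+6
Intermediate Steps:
a = 1661016 (a = 2086047 + ((9 - 379)² - 1*561931) = 2086047 + ((-370)² - 561931) = 2086047 + (136900 - 561931) = 2086047 - 425031 = 1661016)
C = -230 (C = -256 + 26 = -230)
X(B) = 1/(2*B) (X(B) = 1/(B + B) = 1/(2*B))
a + X(C) = 1661016 + (½)/(-230) = 1661016 + (½)*(-1/230) = 1661016 - 1/460 = 764067359/460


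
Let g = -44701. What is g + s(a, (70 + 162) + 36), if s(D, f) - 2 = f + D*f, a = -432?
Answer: -160207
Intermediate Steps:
s(D, f) = 2 + f + D*f (s(D, f) = 2 + (f + D*f) = 2 + f + D*f)
g + s(a, (70 + 162) + 36) = -44701 + (2 + ((70 + 162) + 36) - 432*((70 + 162) + 36)) = -44701 + (2 + (232 + 36) - 432*(232 + 36)) = -44701 + (2 + 268 - 432*268) = -44701 + (2 + 268 - 115776) = -44701 - 115506 = -160207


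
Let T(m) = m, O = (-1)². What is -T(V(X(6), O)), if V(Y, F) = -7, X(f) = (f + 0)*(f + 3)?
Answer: 7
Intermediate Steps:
O = 1
X(f) = f*(3 + f)
-T(V(X(6), O)) = -1*(-7) = 7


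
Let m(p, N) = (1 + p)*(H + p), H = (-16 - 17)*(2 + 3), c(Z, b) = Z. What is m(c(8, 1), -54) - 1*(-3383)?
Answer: 1970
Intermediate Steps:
H = -165 (H = -33*5 = -165)
m(p, N) = (1 + p)*(-165 + p)
m(c(8, 1), -54) - 1*(-3383) = (-165 + 8² - 164*8) - 1*(-3383) = (-165 + 64 - 1312) + 3383 = -1413 + 3383 = 1970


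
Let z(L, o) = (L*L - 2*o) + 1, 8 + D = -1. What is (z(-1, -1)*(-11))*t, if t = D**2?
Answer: -3564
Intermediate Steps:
D = -9 (D = -8 - 1 = -9)
z(L, o) = 1 + L**2 - 2*o (z(L, o) = (L**2 - 2*o) + 1 = 1 + L**2 - 2*o)
t = 81 (t = (-9)**2 = 81)
(z(-1, -1)*(-11))*t = ((1 + (-1)**2 - 2*(-1))*(-11))*81 = ((1 + 1 + 2)*(-11))*81 = (4*(-11))*81 = -44*81 = -3564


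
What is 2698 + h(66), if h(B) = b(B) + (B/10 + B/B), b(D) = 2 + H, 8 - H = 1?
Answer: 13573/5 ≈ 2714.6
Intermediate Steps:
H = 7 (H = 8 - 1*1 = 8 - 1 = 7)
b(D) = 9 (b(D) = 2 + 7 = 9)
h(B) = 10 + B/10 (h(B) = 9 + (B/10 + B/B) = 9 + (B*(⅒) + 1) = 9 + (B/10 + 1) = 9 + (1 + B/10) = 10 + B/10)
2698 + h(66) = 2698 + (10 + (⅒)*66) = 2698 + (10 + 33/5) = 2698 + 83/5 = 13573/5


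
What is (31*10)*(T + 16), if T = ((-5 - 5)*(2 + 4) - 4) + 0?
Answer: -14880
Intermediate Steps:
T = -64 (T = (-10*6 - 4) + 0 = (-60 - 4) + 0 = -64 + 0 = -64)
(31*10)*(T + 16) = (31*10)*(-64 + 16) = 310*(-48) = -14880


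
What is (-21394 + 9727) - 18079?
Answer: -29746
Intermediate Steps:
(-21394 + 9727) - 18079 = -11667 - 18079 = -29746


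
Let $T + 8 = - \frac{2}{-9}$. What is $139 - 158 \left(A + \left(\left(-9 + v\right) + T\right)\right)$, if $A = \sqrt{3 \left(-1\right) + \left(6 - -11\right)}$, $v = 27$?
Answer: $- \frac{13285}{9} - 158 \sqrt{14} \approx -2067.3$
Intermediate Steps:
$T = - \frac{70}{9}$ ($T = -8 - \frac{2}{-9} = -8 - - \frac{2}{9} = -8 + \frac{2}{9} = - \frac{70}{9} \approx -7.7778$)
$A = \sqrt{14}$ ($A = \sqrt{-3 + \left(6 + 11\right)} = \sqrt{-3 + 17} = \sqrt{14} \approx 3.7417$)
$139 - 158 \left(A + \left(\left(-9 + v\right) + T\right)\right) = 139 - 158 \left(\sqrt{14} + \left(\left(-9 + 27\right) - \frac{70}{9}\right)\right) = 139 - 158 \left(\sqrt{14} + \left(18 - \frac{70}{9}\right)\right) = 139 - 158 \left(\sqrt{14} + \frac{92}{9}\right) = 139 - 158 \left(\frac{92}{9} + \sqrt{14}\right) = 139 - \left(\frac{14536}{9} + 158 \sqrt{14}\right) = - \frac{13285}{9} - 158 \sqrt{14}$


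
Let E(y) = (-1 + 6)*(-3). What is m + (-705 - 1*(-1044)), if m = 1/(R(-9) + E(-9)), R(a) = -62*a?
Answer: 184078/543 ≈ 339.00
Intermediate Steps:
E(y) = -15 (E(y) = 5*(-3) = -15)
m = 1/543 (m = 1/(-62*(-9) - 15) = 1/(558 - 15) = 1/543 ≈ 0.0018416)
m + (-705 - 1*(-1044)) = 1/543 + (-705 - 1*(-1044)) = 1/543 + (-705 + 1044) = 1/543 + 339 = 184078/543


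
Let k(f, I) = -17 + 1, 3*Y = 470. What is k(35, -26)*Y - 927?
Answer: -10301/3 ≈ -3433.7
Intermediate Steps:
Y = 470/3 (Y = (⅓)*470 = 470/3 ≈ 156.67)
k(f, I) = -16
k(35, -26)*Y - 927 = -16*470/3 - 927 = -7520/3 - 927 = -10301/3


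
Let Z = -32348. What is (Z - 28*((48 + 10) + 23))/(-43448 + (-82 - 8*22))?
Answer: 17308/21853 ≈ 0.79202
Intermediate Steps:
(Z - 28*((48 + 10) + 23))/(-43448 + (-82 - 8*22)) = (-32348 - 28*((48 + 10) + 23))/(-43448 + (-82 - 8*22)) = (-32348 - 28*(58 + 23))/(-43448 + (-82 - 176)) = (-32348 - 28*81)/(-43448 - 258) = (-32348 - 2268)/(-43706) = -34616*(-1/43706) = 17308/21853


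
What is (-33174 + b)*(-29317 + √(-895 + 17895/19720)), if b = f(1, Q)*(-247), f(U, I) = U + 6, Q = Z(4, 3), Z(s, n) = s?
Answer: 1023251251 - 34903*I*√3476932786/1972 ≈ 1.0233e+9 - 1.0436e+6*I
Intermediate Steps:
Q = 4
f(U, I) = 6 + U
b = -1729 (b = (6 + 1)*(-247) = 7*(-247) = -1729)
(-33174 + b)*(-29317 + √(-895 + 17895/19720)) = (-33174 - 1729)*(-29317 + √(-895 + 17895/19720)) = -34903*(-29317 + √(-895 + 17895*(1/19720))) = -34903*(-29317 + √(-895 + 3579/3944)) = -34903*(-29317 + √(-3526301/3944)) = -34903*(-29317 + I*√3476932786/1972) = 1023251251 - 34903*I*√3476932786/1972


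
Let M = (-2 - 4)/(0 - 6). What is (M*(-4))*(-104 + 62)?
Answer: 168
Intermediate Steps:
M = 1 (M = -6/(-6) = -6*(-⅙) = 1)
(M*(-4))*(-104 + 62) = (1*(-4))*(-104 + 62) = -4*(-42) = 168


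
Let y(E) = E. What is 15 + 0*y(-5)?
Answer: 15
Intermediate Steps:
15 + 0*y(-5) = 15 + 0*(-5) = 15 + 0 = 15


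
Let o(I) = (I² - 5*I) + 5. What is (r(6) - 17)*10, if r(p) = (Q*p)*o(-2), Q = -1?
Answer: -1310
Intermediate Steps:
o(I) = 5 + I² - 5*I
r(p) = -19*p (r(p) = (-p)*(5 + (-2)² - 5*(-2)) = (-p)*(5 + 4 + 10) = -p*19 = -19*p)
(r(6) - 17)*10 = (-19*6 - 17)*10 = (-114 - 17)*10 = -131*10 = -1310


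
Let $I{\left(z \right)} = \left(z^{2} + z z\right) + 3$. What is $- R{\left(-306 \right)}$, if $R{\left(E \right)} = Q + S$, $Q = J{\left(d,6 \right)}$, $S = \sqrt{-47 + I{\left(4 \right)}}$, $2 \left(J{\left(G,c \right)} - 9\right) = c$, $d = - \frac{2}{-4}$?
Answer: $-12 - 2 i \sqrt{3} \approx -12.0 - 3.4641 i$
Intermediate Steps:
$I{\left(z \right)} = 3 + 2 z^{2}$ ($I{\left(z \right)} = \left(z^{2} + z^{2}\right) + 3 = 2 z^{2} + 3 = 3 + 2 z^{2}$)
$d = \frac{1}{2}$ ($d = \left(-2\right) \left(- \frac{1}{4}\right) = \frac{1}{2} \approx 0.5$)
$J{\left(G,c \right)} = 9 + \frac{c}{2}$
$S = 2 i \sqrt{3}$ ($S = \sqrt{-47 + \left(3 + 2 \cdot 4^{2}\right)} = \sqrt{-47 + \left(3 + 2 \cdot 16\right)} = \sqrt{-47 + \left(3 + 32\right)} = \sqrt{-47 + 35} = \sqrt{-12} = 2 i \sqrt{3} \approx 3.4641 i$)
$Q = 12$ ($Q = 9 + \frac{1}{2} \cdot 6 = 9 + 3 = 12$)
$R{\left(E \right)} = 12 + 2 i \sqrt{3}$
$- R{\left(-306 \right)} = - (12 + 2 i \sqrt{3}) = -12 - 2 i \sqrt{3}$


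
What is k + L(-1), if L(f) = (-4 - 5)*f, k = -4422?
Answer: -4413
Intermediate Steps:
L(f) = -9*f
k + L(-1) = -4422 - 9*(-1) = -4422 + 9 = -4413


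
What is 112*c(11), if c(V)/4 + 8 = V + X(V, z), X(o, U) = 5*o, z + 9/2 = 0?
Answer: 25984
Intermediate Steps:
z = -9/2 (z = -9/2 + 0 = -9/2 ≈ -4.5000)
c(V) = -32 + 24*V (c(V) = -32 + 4*(V + 5*V) = -32 + 4*(6*V) = -32 + 24*V)
112*c(11) = 112*(-32 + 24*11) = 112*(-32 + 264) = 112*232 = 25984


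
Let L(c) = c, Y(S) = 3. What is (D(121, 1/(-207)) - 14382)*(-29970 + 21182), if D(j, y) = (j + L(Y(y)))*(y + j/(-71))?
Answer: 1884910754168/14697 ≈ 1.2825e+8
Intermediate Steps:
D(j, y) = (3 + j)*(y - j/71) (D(j, y) = (j + 3)*(y + j/(-71)) = (3 + j)*(y + j*(-1/71)) = (3 + j)*(y - j/71))
(D(121, 1/(-207)) - 14382)*(-29970 + 21182) = ((3/(-207) - 3/71*121 - 1/71*121**2 + 121/(-207)) - 14382)*(-29970 + 21182) = ((3*(-1/207) - 363/71 - 1/71*14641 + 121*(-1/207)) - 14382)*(-8788) = ((-1/69 - 363/71 - 14641/71 - 121/207) - 14382)*(-8788) = (-3114632/14697 - 14382)*(-8788) = -214486886/14697*(-8788) = 1884910754168/14697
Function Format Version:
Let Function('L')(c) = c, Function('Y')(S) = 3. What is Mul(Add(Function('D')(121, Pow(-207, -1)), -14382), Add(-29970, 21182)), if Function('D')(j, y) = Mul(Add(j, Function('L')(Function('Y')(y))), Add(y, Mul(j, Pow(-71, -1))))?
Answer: Rational(1884910754168, 14697) ≈ 1.2825e+8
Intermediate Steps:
Function('D')(j, y) = Mul(Add(3, j), Add(y, Mul(Rational(-1, 71), j))) (Function('D')(j, y) = Mul(Add(j, 3), Add(y, Mul(j, Pow(-71, -1)))) = Mul(Add(3, j), Add(y, Mul(j, Rational(-1, 71)))) = Mul(Add(3, j), Add(y, Mul(Rational(-1, 71), j))))
Mul(Add(Function('D')(121, Pow(-207, -1)), -14382), Add(-29970, 21182)) = Mul(Add(Add(Mul(3, Pow(-207, -1)), Mul(Rational(-3, 71), 121), Mul(Rational(-1, 71), Pow(121, 2)), Mul(121, Pow(-207, -1))), -14382), Add(-29970, 21182)) = Mul(Add(Add(Mul(3, Rational(-1, 207)), Rational(-363, 71), Mul(Rational(-1, 71), 14641), Mul(121, Rational(-1, 207))), -14382), -8788) = Mul(Add(Add(Rational(-1, 69), Rational(-363, 71), Rational(-14641, 71), Rational(-121, 207)), -14382), -8788) = Mul(Add(Rational(-3114632, 14697), -14382), -8788) = Mul(Rational(-214486886, 14697), -8788) = Rational(1884910754168, 14697)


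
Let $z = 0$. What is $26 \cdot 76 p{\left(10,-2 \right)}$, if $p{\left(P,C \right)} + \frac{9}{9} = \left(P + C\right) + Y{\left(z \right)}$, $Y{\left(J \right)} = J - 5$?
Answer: $3952$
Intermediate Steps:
$Y{\left(J \right)} = -5 + J$
$p{\left(P,C \right)} = -6 + C + P$ ($p{\left(P,C \right)} = -1 + \left(\left(P + C\right) + \left(-5 + 0\right)\right) = -1 - \left(5 - C - P\right) = -1 + \left(-5 + C + P\right) = -6 + C + P$)
$26 \cdot 76 p{\left(10,-2 \right)} = 26 \cdot 76 \left(-6 - 2 + 10\right) = 1976 \cdot 2 = 3952$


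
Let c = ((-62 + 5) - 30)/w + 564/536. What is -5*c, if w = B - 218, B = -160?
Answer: -27065/4221 ≈ -6.4120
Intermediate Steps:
w = -378 (w = -160 - 218 = -378)
c = 5413/4221 (c = ((-62 + 5) - 30)/(-378) + 564/536 = (-57 - 30)*(-1/378) + 564*(1/536) = -87*(-1/378) + 141/134 = 29/126 + 141/134 = 5413/4221 ≈ 1.2824)
-5*c = -5*5413/4221 = -27065/4221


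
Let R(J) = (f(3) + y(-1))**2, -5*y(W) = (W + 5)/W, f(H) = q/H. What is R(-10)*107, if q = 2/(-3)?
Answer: 72332/2025 ≈ 35.719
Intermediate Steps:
q = -2/3 (q = 2*(-1/3) = -2/3 ≈ -0.66667)
f(H) = -2/(3*H)
y(W) = -(5 + W)/(5*W) (y(W) = -(W + 5)/(5*W) = -(5 + W)/(5*W))
R(J) = 676/2025 (R(J) = (-2/3/3 + (1/5)*(-5 - 1*(-1))/(-1))**2 = (-2/3*1/3 + (1/5)*(-1)*(-5 + 1))**2 = (-2/9 + (1/5)*(-1)*(-4))**2 = (-2/9 + 4/5)**2 = (26/45)**2 = 676/2025)
R(-10)*107 = (676/2025)*107 = 72332/2025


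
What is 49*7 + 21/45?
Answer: 5152/15 ≈ 343.47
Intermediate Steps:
49*7 + 21/45 = 343 + 21*(1/45) = 343 + 7/15 = 5152/15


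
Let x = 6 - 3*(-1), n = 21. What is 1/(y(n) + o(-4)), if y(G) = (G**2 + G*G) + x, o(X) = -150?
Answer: 1/741 ≈ 0.0013495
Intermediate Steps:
x = 9 (x = 6 + 3 = 9)
y(G) = 9 + 2*G**2 (y(G) = (G**2 + G*G) + 9 = (G**2 + G**2) + 9 = 2*G**2 + 9 = 9 + 2*G**2)
1/(y(n) + o(-4)) = 1/((9 + 2*21**2) - 150) = 1/((9 + 2*441) - 150) = 1/((9 + 882) - 150) = 1/(891 - 150) = 1/741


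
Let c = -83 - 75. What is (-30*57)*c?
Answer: 270180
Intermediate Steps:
c = -158
(-30*57)*c = -30*57*(-158) = -1710*(-158) = 270180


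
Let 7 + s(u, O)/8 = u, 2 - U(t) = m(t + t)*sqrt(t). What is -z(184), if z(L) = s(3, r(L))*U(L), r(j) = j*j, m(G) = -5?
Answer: 64 + 320*sqrt(46) ≈ 2234.3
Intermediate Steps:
r(j) = j**2
U(t) = 2 + 5*sqrt(t) (U(t) = 2 - (-5)*sqrt(t) = 2 + 5*sqrt(t))
s(u, O) = -56 + 8*u
z(L) = -64 - 160*sqrt(L) (z(L) = (-56 + 8*3)*(2 + 5*sqrt(L)) = (-56 + 24)*(2 + 5*sqrt(L)) = -32*(2 + 5*sqrt(L)) = -64 - 160*sqrt(L))
-z(184) = -(-64 - 320*sqrt(46)) = 64 + 320*sqrt(46)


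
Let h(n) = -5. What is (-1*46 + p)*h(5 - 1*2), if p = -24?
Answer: 350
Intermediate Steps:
(-1*46 + p)*h(5 - 1*2) = (-1*46 - 24)*(-5) = (-46 - 24)*(-5) = -70*(-5) = 350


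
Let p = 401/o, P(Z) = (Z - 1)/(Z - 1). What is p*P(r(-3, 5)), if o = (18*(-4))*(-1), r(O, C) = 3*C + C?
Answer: 401/72 ≈ 5.5694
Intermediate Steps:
r(O, C) = 4*C
P(Z) = 1 (P(Z) = (-1 + Z)/(-1 + Z) = 1)
o = 72 (o = -72*(-1) = 72)
p = 401/72 ≈ 5.5694
p*P(r(-3, 5)) = (401/72)*1 = 401/72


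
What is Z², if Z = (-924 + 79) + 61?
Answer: 614656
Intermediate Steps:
Z = -784 (Z = -845 + 61 = -784)
Z² = (-784)² = 614656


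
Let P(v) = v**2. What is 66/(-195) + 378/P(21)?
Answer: 236/455 ≈ 0.51868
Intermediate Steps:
66/(-195) + 378/P(21) = 66/(-195) + 378/(21**2) = 66*(-1/195) + 378/441 = -22/65 + 378*(1/441) = -22/65 + 6/7 = 236/455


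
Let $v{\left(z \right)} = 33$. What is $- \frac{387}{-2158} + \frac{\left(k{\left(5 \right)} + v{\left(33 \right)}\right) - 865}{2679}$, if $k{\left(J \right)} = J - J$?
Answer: $- \frac{758683}{5781282} \approx -0.13123$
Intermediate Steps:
$k{\left(J \right)} = 0$
$- \frac{387}{-2158} + \frac{\left(k{\left(5 \right)} + v{\left(33 \right)}\right) - 865}{2679} = - \frac{387}{-2158} + \frac{\left(0 + 33\right) - 865}{2679} = \left(-387\right) \left(- \frac{1}{2158}\right) + \left(33 - 865\right) \frac{1}{2679} = \frac{387}{2158} - \frac{832}{2679} = - \frac{758683}{5781282}$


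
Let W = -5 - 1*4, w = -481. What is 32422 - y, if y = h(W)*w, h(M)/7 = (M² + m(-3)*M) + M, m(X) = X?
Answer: 365755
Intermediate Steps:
W = -9 (W = -5 - 4 = -9)
h(M) = -14*M + 7*M² (h(M) = 7*((M² - 3*M) + M) = 7*(M² - 2*M) = -14*M + 7*M²)
y = -333333 (y = (7*(-9)*(-2 - 9))*(-481) = (7*(-9)*(-11))*(-481) = 693*(-481) = -333333)
32422 - y = 32422 - 1*(-333333) = 32422 + 333333 = 365755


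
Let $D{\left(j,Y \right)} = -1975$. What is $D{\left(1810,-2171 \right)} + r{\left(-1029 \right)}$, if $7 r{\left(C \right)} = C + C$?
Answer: $-2269$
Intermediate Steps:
$r{\left(C \right)} = \frac{2 C}{7}$ ($r{\left(C \right)} = \frac{C + C}{7} = \frac{2 C}{7}$)
$D{\left(1810,-2171 \right)} + r{\left(-1029 \right)} = -1975 + \frac{2}{7} \left(-1029\right) = -1975 - 294 = -2269$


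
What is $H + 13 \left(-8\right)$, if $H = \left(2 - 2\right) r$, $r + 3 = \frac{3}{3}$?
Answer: $-104$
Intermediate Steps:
$r = -2$ ($r = -3 + \frac{3}{3} = -3 + 3 \cdot \frac{1}{3} = -3 + 1 = -2$)
$H = 0$ ($H = \left(2 - 2\right) \left(-2\right) = 0 \left(-2\right) = 0$)
$H + 13 \left(-8\right) = 0 + 13 \left(-8\right) = 0 - 104 = -104$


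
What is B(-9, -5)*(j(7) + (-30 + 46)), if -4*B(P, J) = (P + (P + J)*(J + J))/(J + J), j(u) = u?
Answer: 3013/40 ≈ 75.325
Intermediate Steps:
B(P, J) = -(P + 2*J*(J + P))/(8*J) (B(P, J) = -(P + (P + J)*(J + J))/(4*(J + J)) = -(P + (J + P)*(2*J))/(4*(2*J)) = -(P + 2*J*(J + P))*1/(2*J)/4 = -(P + 2*J*(J + P))/(8*J))
B(-9, -5)*(j(7) + (-30 + 46)) = ((⅛)*(-1*(-9) - 2*(-5)*(-5 - 9))/(-5))*(7 + (-30 + 46)) = ((⅛)*(-⅕)*(9 - 2*(-5)*(-14)))*(7 + 16) = ((⅛)*(-⅕)*(9 - 140))*23 = ((⅛)*(-⅕)*(-131))*23 = (131/40)*23 = 3013/40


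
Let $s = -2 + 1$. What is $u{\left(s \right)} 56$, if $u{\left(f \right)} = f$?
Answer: $-56$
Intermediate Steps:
$s = -1$
$u{\left(s \right)} 56 = \left(-1\right) 56 = -56$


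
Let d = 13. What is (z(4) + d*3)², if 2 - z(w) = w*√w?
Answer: 1089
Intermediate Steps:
z(w) = 2 - w^(3/2) (z(w) = 2 - w*√w = 2 - w^(3/2))
(z(4) + d*3)² = ((2 - 4^(3/2)) + 13*3)² = ((2 - 1*8) + 39)² = ((2 - 8) + 39)² = (-6 + 39)² = 33² = 1089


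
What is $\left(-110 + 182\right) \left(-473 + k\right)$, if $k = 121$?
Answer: $-25344$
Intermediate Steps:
$\left(-110 + 182\right) \left(-473 + k\right) = \left(-110 + 182\right) \left(-473 + 121\right) = 72 \left(-352\right) = -25344$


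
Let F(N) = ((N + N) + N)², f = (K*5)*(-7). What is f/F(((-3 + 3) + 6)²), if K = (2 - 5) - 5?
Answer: 35/1458 ≈ 0.024005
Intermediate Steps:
K = -8 (K = -3 - 5 = -8)
f = 280 (f = -8*5*(-7) = -40*(-7) = 280)
F(N) = 9*N² (F(N) = (2*N + N)² = (3*N)² = 9*N²)
f/F(((-3 + 3) + 6)²) = 280/((9*(((-3 + 3) + 6)²)²)) = 280/((9*((0 + 6)²)²)) = 280/((9*(6²)²)) = 280/((9*36²)) = 280/((9*1296)) = 280/11664 = 280*(1/11664) = 35/1458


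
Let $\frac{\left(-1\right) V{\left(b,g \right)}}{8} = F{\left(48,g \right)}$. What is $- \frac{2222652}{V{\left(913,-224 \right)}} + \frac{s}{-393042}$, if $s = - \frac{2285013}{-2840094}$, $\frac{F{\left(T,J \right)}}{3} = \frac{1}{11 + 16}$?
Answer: $\frac{930410094807653615}{372092075316} \approx 2.5005 \cdot 10^{6}$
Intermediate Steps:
$F{\left(T,J \right)} = \frac{1}{9}$ ($F{\left(T,J \right)} = \frac{3}{11 + 16} = \frac{3}{27} = 3 \cdot \frac{1}{27} = \frac{1}{9}$)
$V{\left(b,g \right)} = - \frac{8}{9}$ ($V{\left(b,g \right)} = \left(-8\right) \frac{1}{9} = - \frac{8}{9}$)
$s = \frac{761671}{946698}$ ($s = \left(-2285013\right) \left(- \frac{1}{2840094}\right) = \frac{761671}{946698} \approx 0.80455$)
$- \frac{2222652}{V{\left(913,-224 \right)}} + \frac{s}{-393042} = - \frac{2222652}{- \frac{8}{9}} + \frac{761671}{946698 \left(-393042\right)} = \left(-2222652\right) \left(- \frac{9}{8}\right) + \frac{761671}{946698} \left(- \frac{1}{393042}\right) = \frac{5000967}{2} - \frac{761671}{372092075316} = \frac{930410094807653615}{372092075316}$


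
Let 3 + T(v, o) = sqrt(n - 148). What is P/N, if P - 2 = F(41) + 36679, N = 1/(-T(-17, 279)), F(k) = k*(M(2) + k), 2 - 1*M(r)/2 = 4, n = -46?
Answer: 114594 - 38198*I*sqrt(194) ≈ 1.1459e+5 - 5.3204e+5*I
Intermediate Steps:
M(r) = -4 (M(r) = 4 - 2*4 = 4 - 8 = -4)
F(k) = k*(-4 + k)
T(v, o) = -3 + I*sqrt(194) (T(v, o) = -3 + sqrt(-46 - 148) = -3 + sqrt(-194) = -3 + I*sqrt(194))
N = 1/(3 - I*sqrt(194)) (N = 1/(-(-3 + I*sqrt(194))) = 1/(3 - I*sqrt(194)) ≈ 0.014778 + 0.068613*I)
P = 38198 (P = 2 + (41*(-4 + 41) + 36679) = 2 + (41*37 + 36679) = 2 + (1517 + 36679) = 2 + 38196 = 38198)
P/N = 38198/(3/203 + I*sqrt(194)/203)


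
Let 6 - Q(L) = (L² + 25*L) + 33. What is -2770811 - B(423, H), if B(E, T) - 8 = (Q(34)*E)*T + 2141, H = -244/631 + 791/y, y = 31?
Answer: 368476995603/19561 ≈ 1.8837e+7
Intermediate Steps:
H = 491557/19561 (H = -244/631 + 791/31 = 491557/19561 ≈ 25.129)
Q(L) = -27 - L² - 25*L (Q(L) = 6 - ((L² + 25*L) + 33) = 6 - (33 + L² + 25*L) = 6 + (-33 - L² - 25*L) = -27 - L² - 25*L)
B(E, T) = 2149 - 2033*E*T (B(E, T) = 8 + (((-27 - 1*34² - 25*34)*E)*T + 2141) = 8 + (((-27 - 1*1156 - 850)*E)*T + 2141) = 8 + (((-27 - 1156 - 850)*E)*T + 2141) = 8 + ((-2033*E)*T + 2141) = 8 + (-2033*E*T + 2141) = 8 + (2141 - 2033*E*T) = 2149 - 2033*E*T)
-2770811 - B(423, H) = -2770811 - (2149 - 2033*423*491557/19561) = -2770811 - (2149 - 422718866163/19561) = -2770811 - 1*(-422676829574/19561) = -2770811 + 422676829574/19561 = 368476995603/19561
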